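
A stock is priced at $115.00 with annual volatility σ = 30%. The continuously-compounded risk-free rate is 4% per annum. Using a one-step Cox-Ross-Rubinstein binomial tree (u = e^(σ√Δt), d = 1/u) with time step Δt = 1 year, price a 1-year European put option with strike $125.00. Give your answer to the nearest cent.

$19.41

CRR parameters: u = e^(σ√Δt) = e^(0.3·√1) = 1.3499, d = 1/u = 0.7408
Per-period rate: rΔt = 0.04·1 = 0.04, so R = e^0.04 = 1.0408
Risk-neutral probability p = (e^0.04 − 0.7408)/(1.3499 − 0.7408) = 0.3000/0.6090 = 0.4926
Terminal stock prices: S_u = 155.2, S_d = 85.19
Terminal payoffs (K − S): max(-30.23, 0) = 0, max(39.81, 0) = 39.81
Node 0 (S = 115): V_0 = e^(−0.04)·[0.4926·0.0000 + 0.5074·39.8059] = 19.4069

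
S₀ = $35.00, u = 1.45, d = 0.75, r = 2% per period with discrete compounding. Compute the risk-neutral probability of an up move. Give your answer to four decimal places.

Risk-neutral probability p = (1 + 0.02 − 0.75)/(1.45 − 0.75) = 0.2700/0.7000 = 0.3857

p = 0.3857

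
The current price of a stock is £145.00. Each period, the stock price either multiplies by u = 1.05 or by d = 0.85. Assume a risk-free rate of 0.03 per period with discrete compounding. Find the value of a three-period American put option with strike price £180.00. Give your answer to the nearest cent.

Risk-neutral probability p = (1 + 0.03 − 0.85)/(1.05 − 0.85) = 0.1800/0.2000 = 0.9000
Terminal stock prices: S_uuu = 167.9, S_uud = 135.9, S_udd = 110, S_ddd = 89.05
Terminal payoffs (K − S): max(12.14, 0) = 12.14, max(44.12, 0) = 44.12, max(70, 0) = 70, max(90.95, 0) = 90.95
Node uu (S = 159.9): continuation = 1/1.03·[0.9000·12.1444 + 0.1000·44.1169] = 14.8948; exercise value = 20.1375 > continuation, so V_uu = 20.1375 (exercise)
Node ud (S = 129.4): continuation = 1/1.03·[0.9000·44.1169 + 0.1000·69.9994] = 45.3448; exercise value = 50.5875 > continuation, so V_ud = 50.5875 (exercise)
Node dd (S = 104.8): continuation = 1/1.03·[0.9000·69.9994 + 0.1000·90.9519] = 69.9948; exercise value = 75.2375 > continuation, so V_dd = 75.2375 (exercise)
Node u (S = 152.2): continuation = 1/1.03·[0.9000·20.1375 + 0.1000·50.5875] = 22.5073; exercise value = 27.7500 > continuation, so V_u = 27.7500 (exercise)
Node d (S = 123.2): continuation = 1/1.03·[0.9000·50.5875 + 0.1000·75.2375] = 51.5073; exercise value = 56.7500 > continuation, so V_d = 56.7500 (exercise)
Node 0 (S = 145): continuation = 1/1.03·[0.9000·27.7500 + 0.1000·56.7500] = 29.7573; exercise value = 35.0000 > continuation, so V_0 = 35.0000 (exercise)

£35.00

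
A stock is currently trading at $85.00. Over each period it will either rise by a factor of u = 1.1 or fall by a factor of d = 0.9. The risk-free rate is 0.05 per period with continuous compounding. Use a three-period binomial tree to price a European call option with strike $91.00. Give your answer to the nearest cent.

Risk-neutral probability p = (e^0.05 − 0.9)/(1.1 − 0.9) = 0.1513/0.2000 = 0.7564
Terminal stock prices: S_uuu = 113.1, S_uud = 92.57, S_udd = 75.74, S_ddd = 61.97
Terminal payoffs (S − K): max(22.14, 0) = 22.14, max(1.565, 0) = 1.565, max(-15.26, 0) = 0, max(-29.03, 0) = 0
Node uu (S = 102.9): V_uu = e^(−0.05)·[0.7564·22.1350 + 0.2436·1.5650] = 16.2881
Node ud (S = 84.15): V_ud = e^(−0.05)·[0.7564·1.5650 + 0.2436·0.0000] = 1.1260
Node dd (S = 68.85): V_dd = e^(−0.05)·[0.7564·0.0000 + 0.2436·0.0000] = 0.0000
Node u (S = 93.5): V_u = e^(−0.05)·[0.7564·16.2881 + 0.2436·1.1260] = 11.9797
Node d (S = 76.5): V_d = e^(−0.05)·[0.7564·1.1260 + 0.2436·0.0000] = 0.8101
Node 0 (S = 85): V_0 = e^(−0.05)·[0.7564·11.9797 + 0.2436·0.8101] = 8.8068

$8.81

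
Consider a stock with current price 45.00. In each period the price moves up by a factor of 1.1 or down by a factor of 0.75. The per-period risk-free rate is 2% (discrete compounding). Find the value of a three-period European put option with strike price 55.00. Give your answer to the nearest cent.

Risk-neutral probability p = (1 + 0.02 − 0.75)/(1.1 − 0.75) = 0.2700/0.3500 = 0.7714
Terminal stock prices: S_uuu = 59.9, S_uud = 40.84, S_udd = 27.84, S_ddd = 18.98
Terminal payoffs (K − S): max(-4.895, 0) = 0, max(14.16, 0) = 14.16, max(27.16, 0) = 27.16, max(36.02, 0) = 36.02
Node uu (S = 54.45): V_uu = 1/1.02·[0.7714·0.0000 + 0.2286·14.1625] = 3.1737
Node ud (S = 37.13): V_ud = 1/1.02·[0.7714·14.1625 + 0.2286·27.1562] = 16.7966
Node dd (S = 25.31): V_dd = 1/1.02·[0.7714·27.1562 + 0.2286·36.0156] = 28.6091
Node u (S = 49.5): V_u = 1/1.02·[0.7714·3.1737 + 0.2286·16.7966] = 6.1642
Node d (S = 33.75): V_d = 1/1.02·[0.7714·16.7966 + 0.2286·28.6091] = 19.1143
Node 0 (S = 45): V_0 = 1/1.02·[0.7714·6.1642 + 0.2286·19.1143] = 8.9453

8.95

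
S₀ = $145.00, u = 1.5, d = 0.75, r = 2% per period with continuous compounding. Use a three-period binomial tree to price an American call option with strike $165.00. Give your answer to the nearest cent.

$32.98

Risk-neutral probability p = (e^0.02 − 0.75)/(1.5 − 0.75) = 0.2702/0.7500 = 0.3603
Terminal stock prices: S_uuu = 489.4, S_uud = 244.7, S_udd = 122.3, S_ddd = 61.17
Terminal payoffs (S − K): max(324.4, 0) = 324.4, max(79.69, 0) = 79.69, max(-42.66, 0) = 0, max(-103.8, 0) = 0
Node uu (S = 326.2): continuation = e^(−0.02)·[0.3603·324.3750 + 0.6397·79.6875] = 164.5172; exercise value = 161.2500 ≤ continuation, so V_uu = 164.5172
Node ud (S = 163.1): continuation = e^(−0.02)·[0.3603·79.6875 + 0.6397·0.0000] = 28.1404; exercise value = 0.0000 ≤ continuation, so V_ud = 28.1404
Node dd (S = 81.56): continuation = e^(−0.02)·[0.3603·0.0000 + 0.6397·0.0000] = 0.0000; exercise value = 0.0000 ≤ continuation, so V_dd = 0.0000
Node u (S = 217.5): continuation = e^(−0.02)·[0.3603·164.5172 + 0.6397·28.1404] = 75.7426; exercise value = 52.5000 ≤ continuation, so V_u = 75.7426
Node d (S = 108.8): continuation = e^(−0.02)·[0.3603·28.1404 + 0.6397·0.0000] = 9.9374; exercise value = 0.0000 ≤ continuation, so V_d = 9.9374
Node 0 (S = 145): continuation = e^(−0.02)·[0.3603·75.7426 + 0.6397·9.9374] = 32.9787; exercise value = 0.0000 ≤ continuation, so V_0 = 32.9787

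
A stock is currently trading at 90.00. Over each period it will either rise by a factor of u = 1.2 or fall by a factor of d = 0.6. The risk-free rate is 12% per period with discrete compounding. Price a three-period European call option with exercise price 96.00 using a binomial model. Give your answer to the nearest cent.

Risk-neutral probability p = (1 + 0.12 − 0.6)/(1.2 − 0.6) = 0.5200/0.6000 = 0.8667
Terminal stock prices: S_uuu = 155.5, S_uud = 77.76, S_udd = 38.88, S_ddd = 19.44
Terminal payoffs (S − K): max(59.52, 0) = 59.52, max(-18.24, 0) = 0, max(-57.12, 0) = 0, max(-76.56, 0) = 0
Node uu (S = 129.6): V_uu = 1/1.12·[0.8667·59.5200 + 0.1333·0.0000] = 46.0571
Node ud (S = 64.8): V_ud = 1/1.12·[0.8667·0.0000 + 0.1333·0.0000] = 0.0000
Node dd (S = 32.4): V_dd = 1/1.12·[0.8667·0.0000 + 0.1333·0.0000] = 0.0000
Node u (S = 108): V_u = 1/1.12·[0.8667·46.0571 + 0.1333·0.0000] = 35.6395
Node d (S = 54): V_d = 1/1.12·[0.8667·0.0000 + 0.1333·0.0000] = 0.0000
Node 0 (S = 90): V_0 = 1/1.12·[0.8667·35.6395 + 0.1333·0.0000] = 27.5782

27.58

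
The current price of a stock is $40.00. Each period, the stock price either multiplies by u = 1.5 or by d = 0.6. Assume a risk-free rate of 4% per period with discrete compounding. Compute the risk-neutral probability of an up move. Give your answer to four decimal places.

p = 0.4889

Risk-neutral probability p = (1 + 0.04 − 0.6)/(1.5 − 0.6) = 0.4400/0.9000 = 0.4889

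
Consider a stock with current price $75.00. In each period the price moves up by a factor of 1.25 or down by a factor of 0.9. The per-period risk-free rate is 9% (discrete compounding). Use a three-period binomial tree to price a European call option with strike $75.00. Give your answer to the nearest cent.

Risk-neutral probability p = (1 + 0.09 − 0.9)/(1.25 − 0.9) = 0.1900/0.3500 = 0.5429
Terminal stock prices: S_uuu = 146.5, S_uud = 105.5, S_udd = 75.94, S_ddd = 54.68
Terminal payoffs (S − K): max(71.48, 0) = 71.48, max(30.47, 0) = 30.47, max(0.9375, 0) = 0.9375, max(-20.32, 0) = 0
Node uu (S = 117.2): V_uu = 1/1.09·[0.5429·71.4844 + 0.4571·30.4688] = 48.3802
Node ud (S = 84.38): V_ud = 1/1.09·[0.5429·30.4688 + 0.4571·0.9375] = 15.5677
Node dd (S = 60.75): V_dd = 1/1.09·[0.5429·0.9375 + 0.4571·0.0000] = 0.4669
Node u (S = 93.75): V_u = 1/1.09·[0.5429·48.3802 + 0.4571·15.5677] = 30.6240
Node d (S = 67.5): V_d = 1/1.09·[0.5429·15.5677 + 0.4571·0.4669] = 7.9490
Node 0 (S = 75): V_0 = 1/1.09·[0.5429·30.6240 + 0.4571·7.9490] = 18.5856

$18.59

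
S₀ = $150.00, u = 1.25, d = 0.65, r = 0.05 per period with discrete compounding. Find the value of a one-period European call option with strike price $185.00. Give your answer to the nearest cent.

Risk-neutral probability p = (1 + 0.05 − 0.65)/(1.25 − 0.65) = 0.4000/0.6000 = 0.6667
Terminal stock prices: S_u = 187.5, S_d = 97.5
Terminal payoffs (S − K): max(2.5, 0) = 2.5, max(-87.5, 0) = 0
Node 0 (S = 150): V_0 = 1/1.05·[0.6667·2.5000 + 0.3333·0.0000] = 1.5873

$1.59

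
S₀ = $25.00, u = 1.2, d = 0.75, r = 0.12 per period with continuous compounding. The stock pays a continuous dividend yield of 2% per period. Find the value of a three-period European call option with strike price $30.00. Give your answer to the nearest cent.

$4.53

Per-period risk-free factor R = e^0.12 = 1.1275; dividend-adjusted growth = e^(0.12−0.02) = 1.1052.
Risk-neutral probability p = (1.1052 − 0.75)/(1.2 − 0.75) = 0.3552/0.4500 = 0.7893
Terminal stock prices: S_uuu = 43.2, S_uud = 27, S_udd = 16.88, S_ddd = 10.55
Terminal payoffs (S − K): max(13.2, 0) = 13.2, max(-3, 0) = 0, max(-13.12, 0) = 0, max(-19.45, 0) = 0
Node uu (S = 36): V_uu = e^(−0.12)·[0.7893·13.2000 + 0.2107·0.0000] = 9.2402
Node ud (S = 22.5): V_ud = e^(−0.12)·[0.7893·0.0000 + 0.2107·0.0000] = 0.0000
Node dd (S = 14.06): V_dd = e^(−0.12)·[0.7893·0.0000 + 0.2107·0.0000] = 0.0000
Node u (S = 30): V_u = e^(−0.12)·[0.7893·9.2402 + 0.2107·0.0000] = 6.4683
Node d (S = 18.75): V_d = e^(−0.12)·[0.7893·0.0000 + 0.2107·0.0000] = 0.0000
Node 0 (S = 25): V_0 = e^(−0.12)·[0.7893·6.4683 + 0.2107·0.0000] = 4.5280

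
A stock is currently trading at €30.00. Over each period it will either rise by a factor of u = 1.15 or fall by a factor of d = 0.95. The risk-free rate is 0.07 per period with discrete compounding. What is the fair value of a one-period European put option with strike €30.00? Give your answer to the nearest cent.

€0.56

Risk-neutral probability p = (1 + 0.07 − 0.95)/(1.15 − 0.95) = 0.1200/0.2000 = 0.6000
Terminal stock prices: S_u = 34.5, S_d = 28.5
Terminal payoffs (K − S): max(-4.5, 0) = 0, max(1.5, 0) = 1.5
Node 0 (S = 30): V_0 = 1/1.07·[0.6000·0.0000 + 0.4000·1.5000] = 0.5607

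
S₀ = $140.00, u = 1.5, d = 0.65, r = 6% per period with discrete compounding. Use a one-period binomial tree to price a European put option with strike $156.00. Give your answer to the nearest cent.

$31.74

Risk-neutral probability p = (1 + 0.06 − 0.65)/(1.5 − 0.65) = 0.4100/0.8500 = 0.4824
Terminal stock prices: S_u = 210, S_d = 91
Terminal payoffs (K − S): max(-54, 0) = 0, max(65, 0) = 65
Node 0 (S = 140): V_0 = 1/1.06·[0.4824·0.0000 + 0.5176·65.0000] = 31.7425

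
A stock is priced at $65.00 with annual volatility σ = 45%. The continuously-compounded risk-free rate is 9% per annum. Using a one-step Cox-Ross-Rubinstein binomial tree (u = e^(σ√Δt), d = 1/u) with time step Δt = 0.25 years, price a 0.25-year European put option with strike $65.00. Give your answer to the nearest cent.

$6.48

CRR parameters: u = e^(σ√Δt) = e^(0.45·√0.25) = 1.2523, d = 1/u = 0.7985
Per-period rate: rΔt = 0.09·0.25 = 0.0225, so R = e^0.0225 = 1.0228
Risk-neutral probability p = (e^0.0225 − 0.7985)/(1.2523 − 0.7985) = 0.2242/0.4538 = 0.4941
Terminal stock prices: S_u = 81.4, S_d = 51.9
Terminal payoffs (K − S): max(-16.4, 0) = 0, max(13.1, 0) = 13.1
Node 0 (S = 65): V_0 = e^(−0.0225)·[0.4941·0.0000 + 0.5059·13.0964] = 6.4777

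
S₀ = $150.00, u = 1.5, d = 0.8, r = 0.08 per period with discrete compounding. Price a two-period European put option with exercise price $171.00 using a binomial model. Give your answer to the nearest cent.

Risk-neutral probability p = (1 + 0.08 − 0.8)/(1.5 − 0.8) = 0.2800/0.7000 = 0.4000
Terminal stock prices: S_uu = 337.5, S_ud = 180, S_dd = 96
Terminal payoffs (K − S): max(-166.5, 0) = 0, max(-9, 0) = 0, max(75, 0) = 75
Node u (S = 225): V_u = 1/1.08·[0.4000·0.0000 + 0.6000·0.0000] = 0.0000
Node d (S = 120): V_d = 1/1.08·[0.4000·0.0000 + 0.6000·75.0000] = 41.6667
Node 0 (S = 150): V_0 = 1/1.08·[0.4000·0.0000 + 0.6000·41.6667] = 23.1481

$23.15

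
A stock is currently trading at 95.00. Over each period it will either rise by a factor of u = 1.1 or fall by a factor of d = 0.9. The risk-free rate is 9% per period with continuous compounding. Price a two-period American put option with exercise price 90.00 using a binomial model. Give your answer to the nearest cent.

Risk-neutral probability p = (e^0.09 − 0.9)/(1.1 − 0.9) = 0.1942/0.2000 = 0.9709
Terminal stock prices: S_uu = 115, S_ud = 94.05, S_dd = 76.95
Terminal payoffs (K − S): max(-24.95, 0) = 0, max(-4.05, 0) = 0, max(13.05, 0) = 13.05
Node u (S = 104.5): continuation = e^(−0.09)·[0.9709·0.0000 + 0.0291·0.0000] = 0.0000; exercise value = 0.0000 ≤ continuation, so V_u = 0.0000
Node d (S = 85.5): continuation = e^(−0.09)·[0.9709·0.0000 + 0.0291·13.0500] = 0.3474; exercise value = 4.5000 > continuation, so V_d = 4.5000 (exercise)
Node 0 (S = 95): continuation = e^(−0.09)·[0.9709·0.0000 + 0.0291·4.5000] = 0.1198; exercise value = 0.0000 ≤ continuation, so V_0 = 0.1198

0.12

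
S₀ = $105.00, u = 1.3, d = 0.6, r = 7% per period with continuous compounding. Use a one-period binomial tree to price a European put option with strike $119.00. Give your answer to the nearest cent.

$16.97

Risk-neutral probability p = (e^0.07 − 0.6)/(1.3 − 0.6) = 0.4725/0.7000 = 0.6750
Terminal stock prices: S_u = 136.5, S_d = 63
Terminal payoffs (K − S): max(-17.5, 0) = 0, max(56, 0) = 56
Node 0 (S = 105): V_0 = e^(−0.07)·[0.6750·0.0000 + 0.3250·56.0000] = 16.9690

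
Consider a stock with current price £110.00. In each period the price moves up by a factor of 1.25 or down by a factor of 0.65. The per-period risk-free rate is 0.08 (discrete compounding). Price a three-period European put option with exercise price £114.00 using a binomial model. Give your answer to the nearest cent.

£9.96

Risk-neutral probability p = (1 + 0.08 − 0.65)/(1.25 − 0.65) = 0.4300/0.6000 = 0.7167
Terminal stock prices: S_uuu = 214.8, S_uud = 111.7, S_udd = 58.09, S_ddd = 30.21
Terminal payoffs (K − S): max(-100.8, 0) = 0, max(2.281, 0) = 2.281, max(55.91, 0) = 55.91, max(83.79, 0) = 83.79
Node uu (S = 171.9): V_uu = 1/1.08·[0.7167·0.0000 + 0.2833·2.2812] = 0.5985
Node ud (S = 89.38): V_ud = 1/1.08·[0.7167·2.2812 + 0.2833·55.9062] = 16.1806
Node dd (S = 46.48): V_dd = 1/1.08·[0.7167·55.9062 + 0.2833·83.7912] = 59.0806
Node u (S = 137.5): V_u = 1/1.08·[0.7167·0.5985 + 0.2833·16.1806] = 4.6420
Node d (S = 71.5): V_d = 1/1.08·[0.7167·16.1806 + 0.2833·59.0806] = 26.2366
Node 0 (S = 110): V_0 = 1/1.08·[0.7167·4.6420 + 0.2833·26.2366] = 9.9634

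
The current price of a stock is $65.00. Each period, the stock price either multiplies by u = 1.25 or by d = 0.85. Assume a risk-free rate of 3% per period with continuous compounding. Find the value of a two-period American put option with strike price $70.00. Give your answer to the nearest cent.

$8.08

Risk-neutral probability p = (e^0.03 − 0.85)/(1.25 − 0.85) = 0.1805/0.4000 = 0.4511
Terminal stock prices: S_uu = 101.6, S_ud = 69.06, S_dd = 46.96
Terminal payoffs (K − S): max(-31.56, 0) = 0, max(0.9375, 0) = 0.9375, max(23.04, 0) = 23.04
Node u (S = 81.25): continuation = e^(−0.03)·[0.4511·0.0000 + 0.5489·0.9375] = 0.4994; exercise value = 0.0000 ≤ continuation, so V_u = 0.4994
Node d (S = 55.25): continuation = e^(−0.03)·[0.4511·0.9375 + 0.5489·23.0375] = 12.6812; exercise value = 14.7500 > continuation, so V_d = 14.7500 (exercise)
Node 0 (S = 65): continuation = e^(−0.03)·[0.4511·0.4994 + 0.5489·14.7500] = 8.0751; exercise value = 5.0000 ≤ continuation, so V_0 = 8.0751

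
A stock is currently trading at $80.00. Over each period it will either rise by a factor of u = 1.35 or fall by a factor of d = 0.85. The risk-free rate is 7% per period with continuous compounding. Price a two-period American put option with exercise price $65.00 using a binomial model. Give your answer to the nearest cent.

$1.93

Risk-neutral probability p = (e^0.07 − 0.85)/(1.35 − 0.85) = 0.2225/0.5000 = 0.4450
Terminal stock prices: S_uu = 145.8, S_ud = 91.8, S_dd = 57.8
Terminal payoffs (K − S): max(-80.8, 0) = 0, max(-26.8, 0) = 0, max(7.2, 0) = 7.2
Node u (S = 108): continuation = e^(−0.07)·[0.4450·0.0000 + 0.5550·0.0000] = 0.0000; exercise value = 0.0000 ≤ continuation, so V_u = 0.0000
Node d (S = 68): continuation = e^(−0.07)·[0.4450·0.0000 + 0.5550·7.2000] = 3.7257; exercise value = 0.0000 ≤ continuation, so V_d = 3.7257
Node 0 (S = 80): continuation = e^(−0.07)·[0.4450·0.0000 + 0.5550·3.7257] = 1.9279; exercise value = 0.0000 ≤ continuation, so V_0 = 1.9279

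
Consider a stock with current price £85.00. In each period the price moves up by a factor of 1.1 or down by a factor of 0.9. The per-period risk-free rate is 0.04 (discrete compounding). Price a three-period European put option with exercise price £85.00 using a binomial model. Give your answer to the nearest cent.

£2.11

Risk-neutral probability p = (1 + 0.04 − 0.9)/(1.1 − 0.9) = 0.1400/0.2000 = 0.7000
Terminal stock prices: S_uuu = 113.1, S_uud = 92.57, S_udd = 75.74, S_ddd = 61.97
Terminal payoffs (K − S): max(-28.14, 0) = 0, max(-7.565, 0) = 0, max(9.265, 0) = 9.265, max(23.03, 0) = 23.03
Node uu (S = 102.9): V_uu = 1/1.04·[0.7000·0.0000 + 0.3000·0.0000] = 0.0000
Node ud (S = 84.15): V_ud = 1/1.04·[0.7000·0.0000 + 0.3000·9.2650] = 2.6726
Node dd (S = 68.85): V_dd = 1/1.04·[0.7000·9.2650 + 0.3000·23.0350] = 12.8808
Node u (S = 93.5): V_u = 1/1.04·[0.7000·0.0000 + 0.3000·2.6726] = 0.7709
Node d (S = 76.5): V_d = 1/1.04·[0.7000·2.6726 + 0.3000·12.8808] = 5.5145
Node 0 (S = 85): V_0 = 1/1.04·[0.7000·0.7709 + 0.3000·5.5145] = 2.1096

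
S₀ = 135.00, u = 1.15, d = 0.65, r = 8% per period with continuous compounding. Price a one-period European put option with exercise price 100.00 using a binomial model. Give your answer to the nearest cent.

Risk-neutral probability p = (e^0.08 − 0.65)/(1.15 − 0.65) = 0.4333/0.5000 = 0.8666
Terminal stock prices: S_u = 155.2, S_d = 87.75
Terminal payoffs (K − S): max(-55.25, 0) = 0, max(12.25, 0) = 12.25
Node 0 (S = 135): V_0 = e^(−0.08)·[0.8666·0.0000 + 0.1334·12.2500] = 1.5088

1.51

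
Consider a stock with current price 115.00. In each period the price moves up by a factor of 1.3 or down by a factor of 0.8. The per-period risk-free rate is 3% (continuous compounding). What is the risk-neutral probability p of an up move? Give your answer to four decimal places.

Risk-neutral probability p = (e^0.03 − 0.8)/(1.3 − 0.8) = 0.2305/0.5000 = 0.4609

p = 0.4609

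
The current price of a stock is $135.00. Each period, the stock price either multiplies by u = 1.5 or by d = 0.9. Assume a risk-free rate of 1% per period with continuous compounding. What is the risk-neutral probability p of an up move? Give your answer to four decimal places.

p = 0.1834

Risk-neutral probability p = (e^0.01 − 0.9)/(1.5 − 0.9) = 0.1101/0.6000 = 0.1834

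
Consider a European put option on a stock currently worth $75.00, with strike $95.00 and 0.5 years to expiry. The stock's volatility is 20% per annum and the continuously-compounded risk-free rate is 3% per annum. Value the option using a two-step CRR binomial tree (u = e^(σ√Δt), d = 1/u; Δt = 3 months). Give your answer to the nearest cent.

$18.59

CRR parameters: u = e^(σ√Δt) = e^(0.2·√0.25) = 1.1052, d = 1/u = 0.9048
Per-period rate: rΔt = 0.03·0.25 = 0.0075, so R = e^0.0075 = 1.0075
Risk-neutral probability p = (e^0.0075 − 0.9048)/(1.1052 − 0.9048) = 0.1027/0.2003 = 0.5126
Terminal stock prices: S_uu = 91.61, S_ud = 75, S_dd = 61.4
Terminal payoffs (K − S): max(3.395, 0) = 3.395, max(20, 0) = 20, max(33.6, 0) = 33.6
Node u (S = 82.89): V_u = e^(−0.0075)·[0.5126·3.3948 + 0.4874·20.0000] = 11.4023
Node d (S = 67.86): V_d = e^(−0.0075)·[0.5126·20.0000 + 0.4874·33.5952] = 26.4274
Node 0 (S = 75): V_0 = e^(−0.0075)·[0.5126·11.4023 + 0.4874·26.4274] = 18.5856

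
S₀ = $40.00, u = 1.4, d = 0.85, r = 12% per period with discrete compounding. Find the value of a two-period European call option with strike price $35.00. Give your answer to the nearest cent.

Risk-neutral probability p = (1 + 0.12 − 0.85)/(1.4 − 0.85) = 0.2700/0.5500 = 0.4909
Terminal stock prices: S_uu = 78.4, S_ud = 47.6, S_dd = 28.9
Terminal payoffs (S − K): max(43.4, 0) = 43.4, max(12.6, 0) = 12.6, max(-6.1, 0) = 0
Node u (S = 56): V_u = 1/1.12·[0.4909·43.4000 + 0.5091·12.6000] = 24.7500
Node d (S = 34): V_d = 1/1.12·[0.4909·12.6000 + 0.5091·0.0000] = 5.5227
Node 0 (S = 40): V_0 = 1/1.12·[0.4909·24.7500 + 0.5091·5.5227] = 13.3585

$13.36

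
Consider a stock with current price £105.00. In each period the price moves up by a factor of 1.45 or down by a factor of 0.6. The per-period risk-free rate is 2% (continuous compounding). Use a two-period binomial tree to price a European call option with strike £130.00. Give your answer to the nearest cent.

Risk-neutral probability p = (e^0.02 − 0.6)/(1.45 − 0.6) = 0.4202/0.8500 = 0.4944
Terminal stock prices: S_uu = 220.8, S_ud = 91.35, S_dd = 37.8
Terminal payoffs (S − K): max(90.76, 0) = 90.76, max(-38.65, 0) = 0, max(-92.2, 0) = 0
Node u (S = 152.2): V_u = e^(−0.02)·[0.4944·90.7625 + 0.5056·0.0000] = 43.9804
Node d (S = 63): V_d = e^(−0.02)·[0.4944·0.0000 + 0.5056·0.0000] = 0.0000
Node 0 (S = 105): V_0 = e^(−0.02)·[0.4944·43.9804 + 0.5056·0.0000] = 21.3114

£21.31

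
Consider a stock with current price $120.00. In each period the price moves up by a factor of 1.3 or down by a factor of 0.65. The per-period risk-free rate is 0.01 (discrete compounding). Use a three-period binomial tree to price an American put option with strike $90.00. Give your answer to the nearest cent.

Risk-neutral probability p = (1 + 0.01 − 0.65)/(1.3 − 0.65) = 0.3600/0.6500 = 0.5538
Terminal stock prices: S_uuu = 263.6, S_uud = 131.8, S_udd = 65.91, S_ddd = 32.95
Terminal payoffs (K − S): max(-173.6, 0) = 0, max(-41.82, 0) = 0, max(24.09, 0) = 24.09, max(57.05, 0) = 57.05
Node uu (S = 202.8): continuation = 1/1.01·[0.5538·0.0000 + 0.4462·0.0000] = 0.0000; exercise value = 0.0000 ≤ continuation, so V_uu = 0.0000
Node ud (S = 101.4): continuation = 1/1.01·[0.5538·0.0000 + 0.4462·24.0900] = 10.6414; exercise value = 0.0000 ≤ continuation, so V_ud = 10.6414
Node dd (S = 50.7): continuation = 1/1.01·[0.5538·24.0900 + 0.4462·57.0450] = 38.4089; exercise value = 39.3000 > continuation, so V_dd = 39.3000 (exercise)
Node u (S = 156): continuation = 1/1.01·[0.5538·0.0000 + 0.4462·10.6414] = 4.7007; exercise value = 0.0000 ≤ continuation, so V_u = 4.7007
Node d (S = 78): continuation = 1/1.01·[0.5538·10.6414 + 0.4462·39.3000] = 23.1956; exercise value = 12.0000 ≤ continuation, so V_d = 23.1956
Node 0 (S = 120): continuation = 1/1.01·[0.5538·4.7007 + 0.4462·23.1956] = 12.8240; exercise value = 0.0000 ≤ continuation, so V_0 = 12.8240

$12.82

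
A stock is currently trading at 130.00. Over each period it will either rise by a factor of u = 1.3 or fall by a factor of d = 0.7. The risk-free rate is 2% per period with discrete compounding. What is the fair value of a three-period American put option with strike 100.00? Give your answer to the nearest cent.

11.36

Risk-neutral probability p = (1 + 0.02 − 0.7)/(1.3 − 0.7) = 0.3200/0.6000 = 0.5333
Terminal stock prices: S_uuu = 285.6, S_uud = 153.8, S_udd = 82.81, S_ddd = 44.59
Terminal payoffs (K − S): max(-185.6, 0) = 0, max(-53.79, 0) = 0, max(17.19, 0) = 17.19, max(55.41, 0) = 55.41
Node uu (S = 219.7): continuation = 1/1.02·[0.5333·0.0000 + 0.4667·0.0000] = 0.0000; exercise value = 0.0000 ≤ continuation, so V_uu = 0.0000
Node ud (S = 118.3): continuation = 1/1.02·[0.5333·0.0000 + 0.4667·17.1900] = 7.8647; exercise value = 0.0000 ≤ continuation, so V_ud = 7.8647
Node dd (S = 63.7): continuation = 1/1.02·[0.5333·17.1900 + 0.4667·55.4100] = 34.3392; exercise value = 36.3000 > continuation, so V_dd = 36.3000 (exercise)
Node u (S = 169): continuation = 1/1.02·[0.5333·0.0000 + 0.4667·7.8647] = 3.5982; exercise value = 0.0000 ≤ continuation, so V_u = 3.5982
Node d (S = 91): continuation = 1/1.02·[0.5333·7.8647 + 0.4667·36.3000] = 20.7201; exercise value = 9.0000 ≤ continuation, so V_d = 20.7201
Node 0 (S = 130): continuation = 1/1.02·[0.5333·3.5982 + 0.4667·20.7201] = 11.3612; exercise value = 0.0000 ≤ continuation, so V_0 = 11.3612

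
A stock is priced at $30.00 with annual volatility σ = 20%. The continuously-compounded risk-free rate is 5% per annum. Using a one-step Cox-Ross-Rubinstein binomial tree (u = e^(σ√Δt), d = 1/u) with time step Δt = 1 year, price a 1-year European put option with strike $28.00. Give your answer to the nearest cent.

$1.38

CRR parameters: u = e^(σ√Δt) = e^(0.2·√1) = 1.2214, d = 1/u = 0.8187
Per-period rate: rΔt = 0.05·1 = 0.05, so R = e^0.05 = 1.0513
Risk-neutral probability p = (e^0.05 − 0.8187)/(1.2214 − 0.8187) = 0.2325/0.4027 = 0.5775
Terminal stock prices: S_u = 36.64, S_d = 24.56
Terminal payoffs (K − S): max(-8.642, 0) = 0, max(3.438, 0) = 3.438
Node 0 (S = 30): V_0 = e^(−0.05)·[0.5775·0.0000 + 0.4225·3.4381] = 1.3818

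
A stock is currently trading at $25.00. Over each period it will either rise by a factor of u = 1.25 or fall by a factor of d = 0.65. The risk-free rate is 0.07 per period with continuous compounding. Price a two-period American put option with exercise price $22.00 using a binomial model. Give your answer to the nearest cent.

$1.89

Risk-neutral probability p = (e^0.07 − 0.65)/(1.25 − 0.65) = 0.4225/0.6000 = 0.7042
Terminal stock prices: S_uu = 39.06, S_ud = 20.31, S_dd = 10.56
Terminal payoffs (K − S): max(-17.06, 0) = 0, max(1.688, 0) = 1.688, max(11.44, 0) = 11.44
Node u (S = 31.25): continuation = e^(−0.07)·[0.7042·0.0000 + 0.2958·1.6875] = 0.4654; exercise value = 0.0000 ≤ continuation, so V_u = 0.4654
Node d (S = 16.25): continuation = e^(−0.07)·[0.7042·1.6875 + 0.2958·11.4375] = 4.2627; exercise value = 5.7500 > continuation, so V_d = 5.7500 (exercise)
Node 0 (S = 25): continuation = e^(−0.07)·[0.7042·0.4654 + 0.2958·5.7500] = 1.8916; exercise value = 0.0000 ≤ continuation, so V_0 = 1.8916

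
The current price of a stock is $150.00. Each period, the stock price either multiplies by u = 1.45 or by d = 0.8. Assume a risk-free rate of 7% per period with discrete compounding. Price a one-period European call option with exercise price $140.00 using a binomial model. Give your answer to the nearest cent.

Risk-neutral probability p = (1 + 0.07 − 0.8)/(1.45 − 0.8) = 0.2700/0.6500 = 0.4154
Terminal stock prices: S_u = 217.5, S_d = 120
Terminal payoffs (S − K): max(77.5, 0) = 77.5, max(-20, 0) = 0
Node 0 (S = 150): V_0 = 1/1.07·[0.4154·77.5000 + 0.5846·0.0000] = 30.0863

$30.09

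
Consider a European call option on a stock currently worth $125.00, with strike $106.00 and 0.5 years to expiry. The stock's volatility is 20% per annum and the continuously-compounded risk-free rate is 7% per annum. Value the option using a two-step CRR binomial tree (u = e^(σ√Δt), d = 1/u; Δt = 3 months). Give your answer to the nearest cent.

CRR parameters: u = e^(σ√Δt) = e^(0.2·√0.25) = 1.1052, d = 1/u = 0.9048
Per-period rate: rΔt = 0.07·0.25 = 0.0175, so R = e^0.0175 = 1.0177
Risk-neutral probability p = (e^0.0175 − 0.9048)/(1.1052 − 0.9048) = 0.1128/0.2003 = 0.5631
Terminal stock prices: S_uu = 152.7, S_ud = 125, S_dd = 102.3
Terminal payoffs (S − K): max(46.68, 0) = 46.68, max(19, 0) = 19, max(-3.659, 0) = 0
Node u (S = 138.1): V_u = e^(−0.0175)·[0.5631·46.6753 + 0.4369·19.0000] = 33.9852
Node d (S = 113.1): V_d = e^(−0.0175)·[0.5631·19.0000 + 0.4369·0.0000] = 10.5141
Node 0 (S = 125): V_0 = e^(−0.0175)·[0.5631·33.9852 + 0.4369·10.5141] = 23.3200

$23.32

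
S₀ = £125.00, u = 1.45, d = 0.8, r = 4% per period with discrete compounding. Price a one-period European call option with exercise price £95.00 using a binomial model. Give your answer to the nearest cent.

Risk-neutral probability p = (1 + 0.04 − 0.8)/(1.45 − 0.8) = 0.2400/0.6500 = 0.3692
Terminal stock prices: S_u = 181.2, S_d = 100
Terminal payoffs (S − K): max(86.25, 0) = 86.25, max(5, 0) = 5
Node 0 (S = 125): V_0 = 1/1.04·[0.3692·86.2500 + 0.6308·5.0000] = 33.6538

£33.65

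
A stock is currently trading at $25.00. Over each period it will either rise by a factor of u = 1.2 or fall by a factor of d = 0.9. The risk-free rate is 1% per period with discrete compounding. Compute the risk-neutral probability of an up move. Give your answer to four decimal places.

p = 0.3667

Risk-neutral probability p = (1 + 0.01 − 0.9)/(1.2 − 0.9) = 0.1100/0.3000 = 0.3667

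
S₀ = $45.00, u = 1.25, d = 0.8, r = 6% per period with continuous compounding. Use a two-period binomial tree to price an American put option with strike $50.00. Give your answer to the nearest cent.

$6.59

Risk-neutral probability p = (e^0.06 − 0.8)/(1.25 − 0.8) = 0.2618/0.4500 = 0.5819
Terminal stock prices: S_uu = 70.31, S_ud = 45, S_dd = 28.8
Terminal payoffs (K − S): max(-20.31, 0) = 0, max(5, 0) = 5, max(21.2, 0) = 21.2
Node u (S = 56.25): continuation = e^(−0.06)·[0.5819·0.0000 + 0.4181·5.0000] = 1.9690; exercise value = 0.0000 ≤ continuation, so V_u = 1.9690
Node d (S = 36): continuation = e^(−0.06)·[0.5819·5.0000 + 0.4181·21.2000] = 11.0882; exercise value = 14.0000 > continuation, so V_d = 14.0000 (exercise)
Node 0 (S = 45): continuation = e^(−0.06)·[0.5819·1.9690 + 0.4181·14.0000] = 6.5920; exercise value = 5.0000 ≤ continuation, so V_0 = 6.5920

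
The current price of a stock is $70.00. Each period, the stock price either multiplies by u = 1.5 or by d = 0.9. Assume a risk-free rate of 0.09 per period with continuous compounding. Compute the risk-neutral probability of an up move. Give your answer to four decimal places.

p = 0.3236

Risk-neutral probability p = (e^0.09 − 0.9)/(1.5 − 0.9) = 0.1942/0.6000 = 0.3236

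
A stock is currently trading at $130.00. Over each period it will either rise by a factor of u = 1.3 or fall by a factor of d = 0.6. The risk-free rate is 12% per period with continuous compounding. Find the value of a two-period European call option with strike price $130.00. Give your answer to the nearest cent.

$40.07

Risk-neutral probability p = (e^0.12 − 0.6)/(1.3 − 0.6) = 0.5275/0.7000 = 0.7536
Terminal stock prices: S_uu = 219.7, S_ud = 101.4, S_dd = 46.8
Terminal payoffs (S − K): max(89.7, 0) = 89.7, max(-28.6, 0) = 0, max(-83.2, 0) = 0
Node u (S = 169): V_u = e^(−0.12)·[0.7536·89.7000 + 0.2464·0.0000] = 59.9513
Node d (S = 78): V_d = e^(−0.12)·[0.7536·0.0000 + 0.2464·0.0000] = 0.0000
Node 0 (S = 130): V_0 = e^(−0.12)·[0.7536·59.9513 + 0.2464·0.0000] = 40.0687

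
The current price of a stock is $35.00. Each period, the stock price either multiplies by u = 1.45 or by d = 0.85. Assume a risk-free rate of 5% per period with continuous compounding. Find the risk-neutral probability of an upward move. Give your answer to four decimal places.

Risk-neutral probability p = (e^0.05 − 0.85)/(1.45 − 0.85) = 0.2013/0.6000 = 0.3355

p = 0.3355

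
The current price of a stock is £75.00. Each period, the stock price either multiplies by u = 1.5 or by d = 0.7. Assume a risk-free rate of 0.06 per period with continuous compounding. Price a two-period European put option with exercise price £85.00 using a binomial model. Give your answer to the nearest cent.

£15.58

Risk-neutral probability p = (e^0.06 − 0.7)/(1.5 − 0.7) = 0.3618/0.8000 = 0.4523
Terminal stock prices: S_uu = 168.8, S_ud = 78.75, S_dd = 36.75
Terminal payoffs (K − S): max(-83.75, 0) = 0, max(6.25, 0) = 6.25, max(48.25, 0) = 48.25
Node u (S = 112.5): V_u = e^(−0.06)·[0.4523·0.0000 + 0.5477·6.2500] = 3.2238
Node d (S = 52.5): V_d = e^(−0.06)·[0.4523·6.2500 + 0.5477·48.2500] = 27.5500
Node 0 (S = 75): V_0 = e^(−0.06)·[0.4523·3.2238 + 0.5477·27.5500] = 15.5837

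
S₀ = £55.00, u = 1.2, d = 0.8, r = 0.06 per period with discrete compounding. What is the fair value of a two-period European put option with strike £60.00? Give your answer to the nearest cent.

Risk-neutral probability p = (1 + 0.06 − 0.8)/(1.2 − 0.8) = 0.2600/0.4000 = 0.6500
Terminal stock prices: S_uu = 79.2, S_ud = 52.8, S_dd = 35.2
Terminal payoffs (K − S): max(-19.2, 0) = 0, max(7.2, 0) = 7.2, max(24.8, 0) = 24.8
Node u (S = 66): V_u = 1/1.06·[0.6500·0.0000 + 0.3500·7.2000] = 2.3774
Node d (S = 44): V_d = 1/1.06·[0.6500·7.2000 + 0.3500·24.8000] = 12.6038
Node 0 (S = 55): V_0 = 1/1.06·[0.6500·2.3774 + 0.3500·12.6038] = 5.6194

£5.62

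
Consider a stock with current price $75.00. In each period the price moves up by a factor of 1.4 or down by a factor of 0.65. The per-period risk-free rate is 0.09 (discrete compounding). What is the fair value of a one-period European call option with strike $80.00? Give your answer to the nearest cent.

$13.46

Risk-neutral probability p = (1 + 0.09 − 0.65)/(1.4 − 0.65) = 0.4400/0.7500 = 0.5867
Terminal stock prices: S_u = 105, S_d = 48.75
Terminal payoffs (S − K): max(25, 0) = 25, max(-31.25, 0) = 0
Node 0 (S = 75): V_0 = 1/1.09·[0.5867·25.0000 + 0.4133·0.0000] = 13.4557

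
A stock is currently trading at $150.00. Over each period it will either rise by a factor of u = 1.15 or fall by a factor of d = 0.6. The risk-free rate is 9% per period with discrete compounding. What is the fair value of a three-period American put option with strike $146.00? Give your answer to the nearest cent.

$10.88

Risk-neutral probability p = (1 + 0.09 − 0.6)/(1.15 − 0.6) = 0.4900/0.5500 = 0.8909
Terminal stock prices: S_uuu = 228.1, S_uud = 119, S_udd = 62.1, S_ddd = 32.4
Terminal payoffs (K − S): max(-82.13, 0) = 0, max(26.98, 0) = 26.98, max(83.9, 0) = 83.9, max(113.6, 0) = 113.6
Node uu (S = 198.4): continuation = 1/1.09·[0.8909·0.0000 + 0.1091·26.9750] = 2.6997; exercise value = 0.0000 ≤ continuation, so V_uu = 2.6997
Node ud (S = 103.5): continuation = 1/1.09·[0.8909·26.9750 + 0.1091·83.9000] = 30.4450; exercise value = 42.5000 > continuation, so V_ud = 42.5000 (exercise)
Node dd (S = 54): continuation = 1/1.09·[0.8909·83.9000 + 0.1091·113.6000] = 79.9450; exercise value = 92.0000 > continuation, so V_dd = 92.0000 (exercise)
Node u (S = 172.5): continuation = 1/1.09·[0.8909·2.6997 + 0.1091·42.5000] = 6.4602; exercise value = 0.0000 ≤ continuation, so V_u = 6.4602
Node d (S = 90): continuation = 1/1.09·[0.8909·42.5000 + 0.1091·92.0000] = 43.9450; exercise value = 56.0000 > continuation, so V_d = 56.0000 (exercise)
Node 0 (S = 150): continuation = 1/1.09·[0.8909·6.4602 + 0.1091·56.0000] = 10.8849; exercise value = 0.0000 ≤ continuation, so V_0 = 10.8849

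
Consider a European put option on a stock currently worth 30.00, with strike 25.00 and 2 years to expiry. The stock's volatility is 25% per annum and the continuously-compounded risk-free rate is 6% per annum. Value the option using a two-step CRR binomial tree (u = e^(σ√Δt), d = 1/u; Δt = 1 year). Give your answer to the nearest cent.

CRR parameters: u = e^(σ√Δt) = e^(0.25·√1) = 1.2840, d = 1/u = 0.7788
Per-period rate: rΔt = 0.06·1 = 0.06, so R = e^0.06 = 1.0618
Risk-neutral probability p = (e^0.06 − 0.7788)/(1.2840 − 0.7788) = 0.2830/0.5052 = 0.5602
Terminal stock prices: S_uu = 49.46, S_ud = 30, S_dd = 18.2
Terminal payoffs (K − S): max(-24.46, 0) = 0, max(-5, 0) = 0, max(6.804, 0) = 6.804
Node u (S = 38.52): V_u = e^(−0.06)·[0.5602·0.0000 + 0.4398·0.0000] = 0.0000
Node d (S = 23.36): V_d = e^(−0.06)·[0.5602·0.0000 + 0.4398·6.8041] = 2.8181
Node 0 (S = 30): V_0 = e^(−0.06)·[0.5602·0.0000 + 0.4398·2.8181] = 1.1672

1.17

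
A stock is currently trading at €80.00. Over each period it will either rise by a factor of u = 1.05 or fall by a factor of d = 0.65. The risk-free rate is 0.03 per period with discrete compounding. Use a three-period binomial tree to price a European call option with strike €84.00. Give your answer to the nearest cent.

Risk-neutral probability p = (1 + 0.03 − 0.65)/(1.05 − 0.65) = 0.3800/0.4000 = 0.9500
Terminal stock prices: S_uuu = 92.61, S_uud = 57.33, S_udd = 35.49, S_ddd = 21.97
Terminal payoffs (S − K): max(8.61, 0) = 8.61, max(-26.67, 0) = 0, max(-48.51, 0) = 0, max(-62.03, 0) = 0
Node uu (S = 88.2): V_uu = 1/1.03·[0.9500·8.6100 + 0.0500·0.0000] = 7.9413
Node ud (S = 54.6): V_ud = 1/1.03·[0.9500·0.0000 + 0.0500·0.0000] = 0.0000
Node dd (S = 33.8): V_dd = 1/1.03·[0.9500·0.0000 + 0.0500·0.0000] = 0.0000
Node u (S = 84): V_u = 1/1.03·[0.9500·7.9413 + 0.0500·0.0000] = 7.3245
Node d (S = 52): V_d = 1/1.03·[0.9500·0.0000 + 0.0500·0.0000] = 0.0000
Node 0 (S = 80): V_0 = 1/1.03·[0.9500·7.3245 + 0.0500·0.0000] = 6.7556

€6.76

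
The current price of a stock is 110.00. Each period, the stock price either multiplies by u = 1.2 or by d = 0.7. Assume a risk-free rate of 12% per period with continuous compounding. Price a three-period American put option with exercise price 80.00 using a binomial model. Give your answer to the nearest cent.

0.82

Risk-neutral probability p = (e^0.12 − 0.7)/(1.2 − 0.7) = 0.4275/0.5000 = 0.8550
Terminal stock prices: S_uuu = 190.1, S_uud = 110.9, S_udd = 64.68, S_ddd = 37.73
Terminal payoffs (K − S): max(-110.1, 0) = 0, max(-30.88, 0) = 0, max(15.32, 0) = 15.32, max(42.27, 0) = 42.27
Node uu (S = 158.4): continuation = e^(−0.12)·[0.8550·0.0000 + 0.1450·0.0000] = 0.0000; exercise value = 0.0000 ≤ continuation, so V_uu = 0.0000
Node ud (S = 92.4): continuation = e^(−0.12)·[0.8550·0.0000 + 0.1450·15.3200] = 1.9703; exercise value = 0.0000 ≤ continuation, so V_ud = 1.9703
Node dd (S = 53.9): continuation = e^(−0.12)·[0.8550·15.3200 + 0.1450·42.2700] = 17.0536; exercise value = 26.1000 > continuation, so V_dd = 26.1000 (exercise)
Node u (S = 132): continuation = e^(−0.12)·[0.8550·0.0000 + 0.1450·1.9703] = 0.2534; exercise value = 0.0000 ≤ continuation, so V_u = 0.2534
Node d (S = 77): continuation = e^(−0.12)·[0.8550·1.9703 + 0.1450·26.1000] = 4.8508; exercise value = 3.0000 ≤ continuation, so V_d = 4.8508
Node 0 (S = 110): continuation = e^(−0.12)·[0.8550·0.2534 + 0.1450·4.8508] = 0.8160; exercise value = 0.0000 ≤ continuation, so V_0 = 0.8160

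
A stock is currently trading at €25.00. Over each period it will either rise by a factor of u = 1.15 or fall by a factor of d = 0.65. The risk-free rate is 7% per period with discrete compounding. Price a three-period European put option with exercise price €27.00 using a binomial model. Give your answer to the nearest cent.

Risk-neutral probability p = (1 + 0.07 − 0.65)/(1.15 − 0.65) = 0.4200/0.5000 = 0.8400
Terminal stock prices: S_uuu = 38.02, S_uud = 21.49, S_udd = 12.15, S_ddd = 6.866
Terminal payoffs (K − S): max(-11.02, 0) = 0, max(5.509, 0) = 5.509, max(14.85, 0) = 14.85, max(20.13, 0) = 20.13
Node uu (S = 33.06): V_uu = 1/1.07·[0.8400·0.0000 + 0.1600·5.5094] = 0.8238
Node ud (S = 18.69): V_ud = 1/1.07·[0.8400·5.5094 + 0.1600·14.8531] = 6.5461
Node dd (S = 10.56): V_dd = 1/1.07·[0.8400·14.8531 + 0.1600·20.1344] = 14.6711
Node u (S = 28.75): V_u = 1/1.07·[0.8400·0.8238 + 0.1600·6.5461] = 1.6256
Node d (S = 16.25): V_d = 1/1.07·[0.8400·6.5461 + 0.1600·14.6711] = 7.3328
Node 0 (S = 25): V_0 = 1/1.07·[0.8400·1.6256 + 0.1600·7.3328] = 2.3727

€2.37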